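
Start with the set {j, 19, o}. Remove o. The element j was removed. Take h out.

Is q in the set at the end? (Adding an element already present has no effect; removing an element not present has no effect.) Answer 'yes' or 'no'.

Answer: no

Derivation:
Tracking the set through each operation:
Start: {19, j, o}
Event 1 (remove o): removed. Set: {19, j}
Event 2 (remove j): removed. Set: {19}
Event 3 (remove h): not present, no change. Set: {19}

Final set: {19} (size 1)
q is NOT in the final set.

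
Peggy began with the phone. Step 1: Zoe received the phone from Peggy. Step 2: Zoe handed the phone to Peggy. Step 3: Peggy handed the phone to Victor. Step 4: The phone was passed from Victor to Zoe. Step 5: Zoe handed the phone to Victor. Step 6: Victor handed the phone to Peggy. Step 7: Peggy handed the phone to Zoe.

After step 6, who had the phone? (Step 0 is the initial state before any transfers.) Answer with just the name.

Tracking the phone holder through step 6:
After step 0 (start): Peggy
After step 1: Zoe
After step 2: Peggy
After step 3: Victor
After step 4: Zoe
After step 5: Victor
After step 6: Peggy

At step 6, the holder is Peggy.

Answer: Peggy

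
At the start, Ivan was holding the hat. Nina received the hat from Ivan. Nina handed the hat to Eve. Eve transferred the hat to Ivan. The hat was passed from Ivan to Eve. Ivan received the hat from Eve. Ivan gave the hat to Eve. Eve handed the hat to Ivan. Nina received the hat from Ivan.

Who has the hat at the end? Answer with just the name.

Answer: Nina

Derivation:
Tracking the hat through each event:
Start: Ivan has the hat.
After event 1: Nina has the hat.
After event 2: Eve has the hat.
After event 3: Ivan has the hat.
After event 4: Eve has the hat.
After event 5: Ivan has the hat.
After event 6: Eve has the hat.
After event 7: Ivan has the hat.
After event 8: Nina has the hat.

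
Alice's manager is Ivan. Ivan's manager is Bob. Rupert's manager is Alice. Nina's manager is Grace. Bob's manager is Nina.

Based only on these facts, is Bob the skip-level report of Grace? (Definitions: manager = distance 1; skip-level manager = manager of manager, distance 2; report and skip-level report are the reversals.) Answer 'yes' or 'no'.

Answer: yes

Derivation:
Reconstructing the manager chain from the given facts:
  Grace -> Nina -> Bob -> Ivan -> Alice -> Rupert
(each arrow means 'manager of the next')
Positions in the chain (0 = top):
  position of Grace: 0
  position of Nina: 1
  position of Bob: 2
  position of Ivan: 3
  position of Alice: 4
  position of Rupert: 5

Bob is at position 2, Grace is at position 0; signed distance (j - i) = -2.
'skip-level report' requires j - i = -2. Actual distance is -2, so the relation HOLDS.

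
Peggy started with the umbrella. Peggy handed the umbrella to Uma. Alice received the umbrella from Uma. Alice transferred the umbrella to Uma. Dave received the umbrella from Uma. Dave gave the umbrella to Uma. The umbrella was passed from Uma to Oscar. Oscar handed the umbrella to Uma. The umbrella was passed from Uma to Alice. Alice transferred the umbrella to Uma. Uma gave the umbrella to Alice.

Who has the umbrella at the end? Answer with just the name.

Answer: Alice

Derivation:
Tracking the umbrella through each event:
Start: Peggy has the umbrella.
After event 1: Uma has the umbrella.
After event 2: Alice has the umbrella.
After event 3: Uma has the umbrella.
After event 4: Dave has the umbrella.
After event 5: Uma has the umbrella.
After event 6: Oscar has the umbrella.
After event 7: Uma has the umbrella.
After event 8: Alice has the umbrella.
After event 9: Uma has the umbrella.
After event 10: Alice has the umbrella.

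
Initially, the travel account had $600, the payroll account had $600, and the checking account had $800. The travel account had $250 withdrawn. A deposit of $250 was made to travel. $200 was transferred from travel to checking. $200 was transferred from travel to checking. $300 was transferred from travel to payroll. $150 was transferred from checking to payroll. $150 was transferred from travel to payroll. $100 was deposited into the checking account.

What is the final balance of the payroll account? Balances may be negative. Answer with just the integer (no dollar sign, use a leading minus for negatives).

Answer: 1200

Derivation:
Tracking account balances step by step:
Start: travel=600, payroll=600, checking=800
Event 1 (withdraw 250 from travel): travel: 600 - 250 = 350. Balances: travel=350, payroll=600, checking=800
Event 2 (deposit 250 to travel): travel: 350 + 250 = 600. Balances: travel=600, payroll=600, checking=800
Event 3 (transfer 200 travel -> checking): travel: 600 - 200 = 400, checking: 800 + 200 = 1000. Balances: travel=400, payroll=600, checking=1000
Event 4 (transfer 200 travel -> checking): travel: 400 - 200 = 200, checking: 1000 + 200 = 1200. Balances: travel=200, payroll=600, checking=1200
Event 5 (transfer 300 travel -> payroll): travel: 200 - 300 = -100, payroll: 600 + 300 = 900. Balances: travel=-100, payroll=900, checking=1200
Event 6 (transfer 150 checking -> payroll): checking: 1200 - 150 = 1050, payroll: 900 + 150 = 1050. Balances: travel=-100, payroll=1050, checking=1050
Event 7 (transfer 150 travel -> payroll): travel: -100 - 150 = -250, payroll: 1050 + 150 = 1200. Balances: travel=-250, payroll=1200, checking=1050
Event 8 (deposit 100 to checking): checking: 1050 + 100 = 1150. Balances: travel=-250, payroll=1200, checking=1150

Final balance of payroll: 1200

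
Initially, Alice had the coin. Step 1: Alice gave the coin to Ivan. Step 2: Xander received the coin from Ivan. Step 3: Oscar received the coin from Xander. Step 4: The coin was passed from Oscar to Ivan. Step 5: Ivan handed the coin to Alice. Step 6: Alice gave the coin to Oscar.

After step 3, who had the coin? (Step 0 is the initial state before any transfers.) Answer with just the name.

Tracking the coin holder through step 3:
After step 0 (start): Alice
After step 1: Ivan
After step 2: Xander
After step 3: Oscar

At step 3, the holder is Oscar.

Answer: Oscar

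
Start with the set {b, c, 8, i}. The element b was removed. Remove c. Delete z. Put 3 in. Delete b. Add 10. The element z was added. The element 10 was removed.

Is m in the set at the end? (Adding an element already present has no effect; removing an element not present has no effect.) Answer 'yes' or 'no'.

Tracking the set through each operation:
Start: {8, b, c, i}
Event 1 (remove b): removed. Set: {8, c, i}
Event 2 (remove c): removed. Set: {8, i}
Event 3 (remove z): not present, no change. Set: {8, i}
Event 4 (add 3): added. Set: {3, 8, i}
Event 5 (remove b): not present, no change. Set: {3, 8, i}
Event 6 (add 10): added. Set: {10, 3, 8, i}
Event 7 (add z): added. Set: {10, 3, 8, i, z}
Event 8 (remove 10): removed. Set: {3, 8, i, z}

Final set: {3, 8, i, z} (size 4)
m is NOT in the final set.

Answer: no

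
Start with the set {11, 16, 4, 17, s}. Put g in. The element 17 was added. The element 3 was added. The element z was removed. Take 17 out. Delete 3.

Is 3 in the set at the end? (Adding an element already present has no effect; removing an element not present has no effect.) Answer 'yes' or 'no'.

Tracking the set through each operation:
Start: {11, 16, 17, 4, s}
Event 1 (add g): added. Set: {11, 16, 17, 4, g, s}
Event 2 (add 17): already present, no change. Set: {11, 16, 17, 4, g, s}
Event 3 (add 3): added. Set: {11, 16, 17, 3, 4, g, s}
Event 4 (remove z): not present, no change. Set: {11, 16, 17, 3, 4, g, s}
Event 5 (remove 17): removed. Set: {11, 16, 3, 4, g, s}
Event 6 (remove 3): removed. Set: {11, 16, 4, g, s}

Final set: {11, 16, 4, g, s} (size 5)
3 is NOT in the final set.

Answer: no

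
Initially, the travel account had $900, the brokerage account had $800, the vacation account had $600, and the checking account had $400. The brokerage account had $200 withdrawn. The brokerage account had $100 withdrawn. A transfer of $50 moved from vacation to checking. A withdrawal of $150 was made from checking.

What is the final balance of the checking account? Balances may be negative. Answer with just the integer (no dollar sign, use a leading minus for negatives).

Tracking account balances step by step:
Start: travel=900, brokerage=800, vacation=600, checking=400
Event 1 (withdraw 200 from brokerage): brokerage: 800 - 200 = 600. Balances: travel=900, brokerage=600, vacation=600, checking=400
Event 2 (withdraw 100 from brokerage): brokerage: 600 - 100 = 500. Balances: travel=900, brokerage=500, vacation=600, checking=400
Event 3 (transfer 50 vacation -> checking): vacation: 600 - 50 = 550, checking: 400 + 50 = 450. Balances: travel=900, brokerage=500, vacation=550, checking=450
Event 4 (withdraw 150 from checking): checking: 450 - 150 = 300. Balances: travel=900, brokerage=500, vacation=550, checking=300

Final balance of checking: 300

Answer: 300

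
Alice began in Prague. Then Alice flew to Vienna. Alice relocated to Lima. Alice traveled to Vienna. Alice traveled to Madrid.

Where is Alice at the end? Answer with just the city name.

Answer: Madrid

Derivation:
Tracking Alice's location:
Start: Alice is in Prague.
After move 1: Prague -> Vienna. Alice is in Vienna.
After move 2: Vienna -> Lima. Alice is in Lima.
After move 3: Lima -> Vienna. Alice is in Vienna.
After move 4: Vienna -> Madrid. Alice is in Madrid.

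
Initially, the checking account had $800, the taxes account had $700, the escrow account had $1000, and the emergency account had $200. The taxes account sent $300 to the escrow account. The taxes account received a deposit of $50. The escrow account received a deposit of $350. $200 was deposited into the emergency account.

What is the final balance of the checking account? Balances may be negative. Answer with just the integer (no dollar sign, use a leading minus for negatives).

Answer: 800

Derivation:
Tracking account balances step by step:
Start: checking=800, taxes=700, escrow=1000, emergency=200
Event 1 (transfer 300 taxes -> escrow): taxes: 700 - 300 = 400, escrow: 1000 + 300 = 1300. Balances: checking=800, taxes=400, escrow=1300, emergency=200
Event 2 (deposit 50 to taxes): taxes: 400 + 50 = 450. Balances: checking=800, taxes=450, escrow=1300, emergency=200
Event 3 (deposit 350 to escrow): escrow: 1300 + 350 = 1650. Balances: checking=800, taxes=450, escrow=1650, emergency=200
Event 4 (deposit 200 to emergency): emergency: 200 + 200 = 400. Balances: checking=800, taxes=450, escrow=1650, emergency=400

Final balance of checking: 800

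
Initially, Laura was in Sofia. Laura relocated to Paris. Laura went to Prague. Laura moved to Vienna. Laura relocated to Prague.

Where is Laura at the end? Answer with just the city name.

Tracking Laura's location:
Start: Laura is in Sofia.
After move 1: Sofia -> Paris. Laura is in Paris.
After move 2: Paris -> Prague. Laura is in Prague.
After move 3: Prague -> Vienna. Laura is in Vienna.
After move 4: Vienna -> Prague. Laura is in Prague.

Answer: Prague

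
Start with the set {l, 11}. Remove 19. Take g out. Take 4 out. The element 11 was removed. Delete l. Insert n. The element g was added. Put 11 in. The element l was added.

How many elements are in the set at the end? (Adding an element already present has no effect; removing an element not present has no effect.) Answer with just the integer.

Tracking the set through each operation:
Start: {11, l}
Event 1 (remove 19): not present, no change. Set: {11, l}
Event 2 (remove g): not present, no change. Set: {11, l}
Event 3 (remove 4): not present, no change. Set: {11, l}
Event 4 (remove 11): removed. Set: {l}
Event 5 (remove l): removed. Set: {}
Event 6 (add n): added. Set: {n}
Event 7 (add g): added. Set: {g, n}
Event 8 (add 11): added. Set: {11, g, n}
Event 9 (add l): added. Set: {11, g, l, n}

Final set: {11, g, l, n} (size 4)

Answer: 4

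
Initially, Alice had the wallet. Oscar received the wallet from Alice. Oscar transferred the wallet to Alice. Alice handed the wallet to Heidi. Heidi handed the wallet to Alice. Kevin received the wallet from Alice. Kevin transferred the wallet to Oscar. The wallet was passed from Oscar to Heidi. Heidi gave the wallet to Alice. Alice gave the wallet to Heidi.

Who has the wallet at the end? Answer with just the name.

Tracking the wallet through each event:
Start: Alice has the wallet.
After event 1: Oscar has the wallet.
After event 2: Alice has the wallet.
After event 3: Heidi has the wallet.
After event 4: Alice has the wallet.
After event 5: Kevin has the wallet.
After event 6: Oscar has the wallet.
After event 7: Heidi has the wallet.
After event 8: Alice has the wallet.
After event 9: Heidi has the wallet.

Answer: Heidi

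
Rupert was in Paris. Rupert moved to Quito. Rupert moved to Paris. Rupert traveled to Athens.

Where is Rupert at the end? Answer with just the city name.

Answer: Athens

Derivation:
Tracking Rupert's location:
Start: Rupert is in Paris.
After move 1: Paris -> Quito. Rupert is in Quito.
After move 2: Quito -> Paris. Rupert is in Paris.
After move 3: Paris -> Athens. Rupert is in Athens.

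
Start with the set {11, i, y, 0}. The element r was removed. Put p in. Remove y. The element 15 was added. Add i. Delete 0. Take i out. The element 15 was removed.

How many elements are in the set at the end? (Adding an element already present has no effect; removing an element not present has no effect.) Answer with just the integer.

Answer: 2

Derivation:
Tracking the set through each operation:
Start: {0, 11, i, y}
Event 1 (remove r): not present, no change. Set: {0, 11, i, y}
Event 2 (add p): added. Set: {0, 11, i, p, y}
Event 3 (remove y): removed. Set: {0, 11, i, p}
Event 4 (add 15): added. Set: {0, 11, 15, i, p}
Event 5 (add i): already present, no change. Set: {0, 11, 15, i, p}
Event 6 (remove 0): removed. Set: {11, 15, i, p}
Event 7 (remove i): removed. Set: {11, 15, p}
Event 8 (remove 15): removed. Set: {11, p}

Final set: {11, p} (size 2)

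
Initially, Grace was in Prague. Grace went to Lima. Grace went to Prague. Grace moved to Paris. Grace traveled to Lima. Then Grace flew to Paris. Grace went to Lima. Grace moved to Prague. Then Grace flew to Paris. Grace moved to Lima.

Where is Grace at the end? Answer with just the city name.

Tracking Grace's location:
Start: Grace is in Prague.
After move 1: Prague -> Lima. Grace is in Lima.
After move 2: Lima -> Prague. Grace is in Prague.
After move 3: Prague -> Paris. Grace is in Paris.
After move 4: Paris -> Lima. Grace is in Lima.
After move 5: Lima -> Paris. Grace is in Paris.
After move 6: Paris -> Lima. Grace is in Lima.
After move 7: Lima -> Prague. Grace is in Prague.
After move 8: Prague -> Paris. Grace is in Paris.
After move 9: Paris -> Lima. Grace is in Lima.

Answer: Lima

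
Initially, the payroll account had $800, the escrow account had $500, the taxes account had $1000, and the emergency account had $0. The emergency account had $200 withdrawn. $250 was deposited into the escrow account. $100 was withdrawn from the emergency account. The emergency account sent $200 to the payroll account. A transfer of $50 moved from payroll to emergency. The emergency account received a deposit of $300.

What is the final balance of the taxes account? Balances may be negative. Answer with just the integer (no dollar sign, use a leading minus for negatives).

Tracking account balances step by step:
Start: payroll=800, escrow=500, taxes=1000, emergency=0
Event 1 (withdraw 200 from emergency): emergency: 0 - 200 = -200. Balances: payroll=800, escrow=500, taxes=1000, emergency=-200
Event 2 (deposit 250 to escrow): escrow: 500 + 250 = 750. Balances: payroll=800, escrow=750, taxes=1000, emergency=-200
Event 3 (withdraw 100 from emergency): emergency: -200 - 100 = -300. Balances: payroll=800, escrow=750, taxes=1000, emergency=-300
Event 4 (transfer 200 emergency -> payroll): emergency: -300 - 200 = -500, payroll: 800 + 200 = 1000. Balances: payroll=1000, escrow=750, taxes=1000, emergency=-500
Event 5 (transfer 50 payroll -> emergency): payroll: 1000 - 50 = 950, emergency: -500 + 50 = -450. Balances: payroll=950, escrow=750, taxes=1000, emergency=-450
Event 6 (deposit 300 to emergency): emergency: -450 + 300 = -150. Balances: payroll=950, escrow=750, taxes=1000, emergency=-150

Final balance of taxes: 1000

Answer: 1000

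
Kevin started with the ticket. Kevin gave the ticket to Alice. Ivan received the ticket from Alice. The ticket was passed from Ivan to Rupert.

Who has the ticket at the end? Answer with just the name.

Answer: Rupert

Derivation:
Tracking the ticket through each event:
Start: Kevin has the ticket.
After event 1: Alice has the ticket.
After event 2: Ivan has the ticket.
After event 3: Rupert has the ticket.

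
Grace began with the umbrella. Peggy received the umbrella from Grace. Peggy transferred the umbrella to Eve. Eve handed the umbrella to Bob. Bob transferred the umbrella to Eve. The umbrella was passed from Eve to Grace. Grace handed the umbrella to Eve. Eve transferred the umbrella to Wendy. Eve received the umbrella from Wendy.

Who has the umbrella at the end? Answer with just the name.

Tracking the umbrella through each event:
Start: Grace has the umbrella.
After event 1: Peggy has the umbrella.
After event 2: Eve has the umbrella.
After event 3: Bob has the umbrella.
After event 4: Eve has the umbrella.
After event 5: Grace has the umbrella.
After event 6: Eve has the umbrella.
After event 7: Wendy has the umbrella.
After event 8: Eve has the umbrella.

Answer: Eve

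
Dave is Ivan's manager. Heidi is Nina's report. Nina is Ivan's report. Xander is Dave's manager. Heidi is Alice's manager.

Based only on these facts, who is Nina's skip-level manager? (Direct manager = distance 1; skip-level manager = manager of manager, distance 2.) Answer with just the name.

Reconstructing the manager chain from the given facts:
  Xander -> Dave -> Ivan -> Nina -> Heidi -> Alice
(each arrow means 'manager of the next')
Positions in the chain (0 = top):
  position of Xander: 0
  position of Dave: 1
  position of Ivan: 2
  position of Nina: 3
  position of Heidi: 4
  position of Alice: 5

Nina is at position 3; the skip-level manager is 2 steps up the chain, i.e. position 1: Dave.

Answer: Dave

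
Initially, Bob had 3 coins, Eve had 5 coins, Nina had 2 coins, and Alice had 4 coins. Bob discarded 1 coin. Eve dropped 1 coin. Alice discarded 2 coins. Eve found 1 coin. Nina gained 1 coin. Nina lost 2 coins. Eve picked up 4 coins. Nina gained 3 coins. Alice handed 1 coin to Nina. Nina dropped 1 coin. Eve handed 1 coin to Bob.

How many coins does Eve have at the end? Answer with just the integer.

Answer: 8

Derivation:
Tracking counts step by step:
Start: Bob=3, Eve=5, Nina=2, Alice=4
Event 1 (Bob -1): Bob: 3 -> 2. State: Bob=2, Eve=5, Nina=2, Alice=4
Event 2 (Eve -1): Eve: 5 -> 4. State: Bob=2, Eve=4, Nina=2, Alice=4
Event 3 (Alice -2): Alice: 4 -> 2. State: Bob=2, Eve=4, Nina=2, Alice=2
Event 4 (Eve +1): Eve: 4 -> 5. State: Bob=2, Eve=5, Nina=2, Alice=2
Event 5 (Nina +1): Nina: 2 -> 3. State: Bob=2, Eve=5, Nina=3, Alice=2
Event 6 (Nina -2): Nina: 3 -> 1. State: Bob=2, Eve=5, Nina=1, Alice=2
Event 7 (Eve +4): Eve: 5 -> 9. State: Bob=2, Eve=9, Nina=1, Alice=2
Event 8 (Nina +3): Nina: 1 -> 4. State: Bob=2, Eve=9, Nina=4, Alice=2
Event 9 (Alice -> Nina, 1): Alice: 2 -> 1, Nina: 4 -> 5. State: Bob=2, Eve=9, Nina=5, Alice=1
Event 10 (Nina -1): Nina: 5 -> 4. State: Bob=2, Eve=9, Nina=4, Alice=1
Event 11 (Eve -> Bob, 1): Eve: 9 -> 8, Bob: 2 -> 3. State: Bob=3, Eve=8, Nina=4, Alice=1

Eve's final count: 8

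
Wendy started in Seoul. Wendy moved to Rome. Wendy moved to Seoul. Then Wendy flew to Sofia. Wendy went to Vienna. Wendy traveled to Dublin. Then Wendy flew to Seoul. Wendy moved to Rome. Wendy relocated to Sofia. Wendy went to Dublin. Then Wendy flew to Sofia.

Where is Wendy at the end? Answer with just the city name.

Answer: Sofia

Derivation:
Tracking Wendy's location:
Start: Wendy is in Seoul.
After move 1: Seoul -> Rome. Wendy is in Rome.
After move 2: Rome -> Seoul. Wendy is in Seoul.
After move 3: Seoul -> Sofia. Wendy is in Sofia.
After move 4: Sofia -> Vienna. Wendy is in Vienna.
After move 5: Vienna -> Dublin. Wendy is in Dublin.
After move 6: Dublin -> Seoul. Wendy is in Seoul.
After move 7: Seoul -> Rome. Wendy is in Rome.
After move 8: Rome -> Sofia. Wendy is in Sofia.
After move 9: Sofia -> Dublin. Wendy is in Dublin.
After move 10: Dublin -> Sofia. Wendy is in Sofia.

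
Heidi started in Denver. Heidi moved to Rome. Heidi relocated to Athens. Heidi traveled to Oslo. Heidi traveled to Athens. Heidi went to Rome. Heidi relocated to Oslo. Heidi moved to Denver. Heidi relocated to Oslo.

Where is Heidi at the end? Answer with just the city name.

Answer: Oslo

Derivation:
Tracking Heidi's location:
Start: Heidi is in Denver.
After move 1: Denver -> Rome. Heidi is in Rome.
After move 2: Rome -> Athens. Heidi is in Athens.
After move 3: Athens -> Oslo. Heidi is in Oslo.
After move 4: Oslo -> Athens. Heidi is in Athens.
After move 5: Athens -> Rome. Heidi is in Rome.
After move 6: Rome -> Oslo. Heidi is in Oslo.
After move 7: Oslo -> Denver. Heidi is in Denver.
After move 8: Denver -> Oslo. Heidi is in Oslo.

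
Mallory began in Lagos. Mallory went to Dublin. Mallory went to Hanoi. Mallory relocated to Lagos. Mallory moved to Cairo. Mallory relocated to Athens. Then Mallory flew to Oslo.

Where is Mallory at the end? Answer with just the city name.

Answer: Oslo

Derivation:
Tracking Mallory's location:
Start: Mallory is in Lagos.
After move 1: Lagos -> Dublin. Mallory is in Dublin.
After move 2: Dublin -> Hanoi. Mallory is in Hanoi.
After move 3: Hanoi -> Lagos. Mallory is in Lagos.
After move 4: Lagos -> Cairo. Mallory is in Cairo.
After move 5: Cairo -> Athens. Mallory is in Athens.
After move 6: Athens -> Oslo. Mallory is in Oslo.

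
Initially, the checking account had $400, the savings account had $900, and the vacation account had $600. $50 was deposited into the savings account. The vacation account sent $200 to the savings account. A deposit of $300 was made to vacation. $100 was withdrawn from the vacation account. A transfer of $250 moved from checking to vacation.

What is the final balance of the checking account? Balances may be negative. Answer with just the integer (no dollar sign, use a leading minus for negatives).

Answer: 150

Derivation:
Tracking account balances step by step:
Start: checking=400, savings=900, vacation=600
Event 1 (deposit 50 to savings): savings: 900 + 50 = 950. Balances: checking=400, savings=950, vacation=600
Event 2 (transfer 200 vacation -> savings): vacation: 600 - 200 = 400, savings: 950 + 200 = 1150. Balances: checking=400, savings=1150, vacation=400
Event 3 (deposit 300 to vacation): vacation: 400 + 300 = 700. Balances: checking=400, savings=1150, vacation=700
Event 4 (withdraw 100 from vacation): vacation: 700 - 100 = 600. Balances: checking=400, savings=1150, vacation=600
Event 5 (transfer 250 checking -> vacation): checking: 400 - 250 = 150, vacation: 600 + 250 = 850. Balances: checking=150, savings=1150, vacation=850

Final balance of checking: 150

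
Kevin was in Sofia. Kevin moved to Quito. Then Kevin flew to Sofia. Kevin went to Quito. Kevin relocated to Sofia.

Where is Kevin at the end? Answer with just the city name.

Answer: Sofia

Derivation:
Tracking Kevin's location:
Start: Kevin is in Sofia.
After move 1: Sofia -> Quito. Kevin is in Quito.
After move 2: Quito -> Sofia. Kevin is in Sofia.
After move 3: Sofia -> Quito. Kevin is in Quito.
After move 4: Quito -> Sofia. Kevin is in Sofia.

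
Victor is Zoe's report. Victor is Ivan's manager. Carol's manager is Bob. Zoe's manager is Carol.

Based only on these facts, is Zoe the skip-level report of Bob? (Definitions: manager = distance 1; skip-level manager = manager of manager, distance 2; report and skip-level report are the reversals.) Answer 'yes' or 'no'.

Reconstructing the manager chain from the given facts:
  Bob -> Carol -> Zoe -> Victor -> Ivan
(each arrow means 'manager of the next')
Positions in the chain (0 = top):
  position of Bob: 0
  position of Carol: 1
  position of Zoe: 2
  position of Victor: 3
  position of Ivan: 4

Zoe is at position 2, Bob is at position 0; signed distance (j - i) = -2.
'skip-level report' requires j - i = -2. Actual distance is -2, so the relation HOLDS.

Answer: yes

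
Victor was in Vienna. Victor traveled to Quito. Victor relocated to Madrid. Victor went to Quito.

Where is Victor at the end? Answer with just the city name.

Tracking Victor's location:
Start: Victor is in Vienna.
After move 1: Vienna -> Quito. Victor is in Quito.
After move 2: Quito -> Madrid. Victor is in Madrid.
After move 3: Madrid -> Quito. Victor is in Quito.

Answer: Quito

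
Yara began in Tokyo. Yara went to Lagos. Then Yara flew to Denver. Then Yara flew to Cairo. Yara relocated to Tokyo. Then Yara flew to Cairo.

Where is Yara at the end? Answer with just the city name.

Answer: Cairo

Derivation:
Tracking Yara's location:
Start: Yara is in Tokyo.
After move 1: Tokyo -> Lagos. Yara is in Lagos.
After move 2: Lagos -> Denver. Yara is in Denver.
After move 3: Denver -> Cairo. Yara is in Cairo.
After move 4: Cairo -> Tokyo. Yara is in Tokyo.
After move 5: Tokyo -> Cairo. Yara is in Cairo.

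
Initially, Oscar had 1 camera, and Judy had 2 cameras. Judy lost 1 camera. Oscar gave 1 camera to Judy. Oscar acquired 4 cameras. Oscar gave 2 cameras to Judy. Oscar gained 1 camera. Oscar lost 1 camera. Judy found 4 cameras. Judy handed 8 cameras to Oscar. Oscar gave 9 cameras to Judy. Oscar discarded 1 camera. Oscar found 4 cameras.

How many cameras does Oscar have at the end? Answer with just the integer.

Answer: 4

Derivation:
Tracking counts step by step:
Start: Oscar=1, Judy=2
Event 1 (Judy -1): Judy: 2 -> 1. State: Oscar=1, Judy=1
Event 2 (Oscar -> Judy, 1): Oscar: 1 -> 0, Judy: 1 -> 2. State: Oscar=0, Judy=2
Event 3 (Oscar +4): Oscar: 0 -> 4. State: Oscar=4, Judy=2
Event 4 (Oscar -> Judy, 2): Oscar: 4 -> 2, Judy: 2 -> 4. State: Oscar=2, Judy=4
Event 5 (Oscar +1): Oscar: 2 -> 3. State: Oscar=3, Judy=4
Event 6 (Oscar -1): Oscar: 3 -> 2. State: Oscar=2, Judy=4
Event 7 (Judy +4): Judy: 4 -> 8. State: Oscar=2, Judy=8
Event 8 (Judy -> Oscar, 8): Judy: 8 -> 0, Oscar: 2 -> 10. State: Oscar=10, Judy=0
Event 9 (Oscar -> Judy, 9): Oscar: 10 -> 1, Judy: 0 -> 9. State: Oscar=1, Judy=9
Event 10 (Oscar -1): Oscar: 1 -> 0. State: Oscar=0, Judy=9
Event 11 (Oscar +4): Oscar: 0 -> 4. State: Oscar=4, Judy=9

Oscar's final count: 4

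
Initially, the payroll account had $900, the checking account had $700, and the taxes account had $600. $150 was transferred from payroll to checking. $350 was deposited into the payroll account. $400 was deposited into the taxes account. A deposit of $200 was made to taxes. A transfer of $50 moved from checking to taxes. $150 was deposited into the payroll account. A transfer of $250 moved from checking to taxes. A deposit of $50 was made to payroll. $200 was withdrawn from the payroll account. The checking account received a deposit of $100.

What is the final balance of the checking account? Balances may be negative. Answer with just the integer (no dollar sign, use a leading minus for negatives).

Answer: 650

Derivation:
Tracking account balances step by step:
Start: payroll=900, checking=700, taxes=600
Event 1 (transfer 150 payroll -> checking): payroll: 900 - 150 = 750, checking: 700 + 150 = 850. Balances: payroll=750, checking=850, taxes=600
Event 2 (deposit 350 to payroll): payroll: 750 + 350 = 1100. Balances: payroll=1100, checking=850, taxes=600
Event 3 (deposit 400 to taxes): taxes: 600 + 400 = 1000. Balances: payroll=1100, checking=850, taxes=1000
Event 4 (deposit 200 to taxes): taxes: 1000 + 200 = 1200. Balances: payroll=1100, checking=850, taxes=1200
Event 5 (transfer 50 checking -> taxes): checking: 850 - 50 = 800, taxes: 1200 + 50 = 1250. Balances: payroll=1100, checking=800, taxes=1250
Event 6 (deposit 150 to payroll): payroll: 1100 + 150 = 1250. Balances: payroll=1250, checking=800, taxes=1250
Event 7 (transfer 250 checking -> taxes): checking: 800 - 250 = 550, taxes: 1250 + 250 = 1500. Balances: payroll=1250, checking=550, taxes=1500
Event 8 (deposit 50 to payroll): payroll: 1250 + 50 = 1300. Balances: payroll=1300, checking=550, taxes=1500
Event 9 (withdraw 200 from payroll): payroll: 1300 - 200 = 1100. Balances: payroll=1100, checking=550, taxes=1500
Event 10 (deposit 100 to checking): checking: 550 + 100 = 650. Balances: payroll=1100, checking=650, taxes=1500

Final balance of checking: 650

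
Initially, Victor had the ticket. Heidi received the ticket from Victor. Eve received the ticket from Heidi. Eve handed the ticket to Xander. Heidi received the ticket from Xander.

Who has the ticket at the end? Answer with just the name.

Tracking the ticket through each event:
Start: Victor has the ticket.
After event 1: Heidi has the ticket.
After event 2: Eve has the ticket.
After event 3: Xander has the ticket.
After event 4: Heidi has the ticket.

Answer: Heidi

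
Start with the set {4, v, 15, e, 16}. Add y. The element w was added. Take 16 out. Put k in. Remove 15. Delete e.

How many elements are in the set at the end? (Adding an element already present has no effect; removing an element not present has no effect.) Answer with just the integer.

Tracking the set through each operation:
Start: {15, 16, 4, e, v}
Event 1 (add y): added. Set: {15, 16, 4, e, v, y}
Event 2 (add w): added. Set: {15, 16, 4, e, v, w, y}
Event 3 (remove 16): removed. Set: {15, 4, e, v, w, y}
Event 4 (add k): added. Set: {15, 4, e, k, v, w, y}
Event 5 (remove 15): removed. Set: {4, e, k, v, w, y}
Event 6 (remove e): removed. Set: {4, k, v, w, y}

Final set: {4, k, v, w, y} (size 5)

Answer: 5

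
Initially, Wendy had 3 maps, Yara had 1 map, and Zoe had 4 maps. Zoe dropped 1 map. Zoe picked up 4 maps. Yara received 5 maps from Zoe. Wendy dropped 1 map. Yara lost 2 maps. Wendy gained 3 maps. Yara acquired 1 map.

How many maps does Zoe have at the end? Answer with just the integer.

Tracking counts step by step:
Start: Wendy=3, Yara=1, Zoe=4
Event 1 (Zoe -1): Zoe: 4 -> 3. State: Wendy=3, Yara=1, Zoe=3
Event 2 (Zoe +4): Zoe: 3 -> 7. State: Wendy=3, Yara=1, Zoe=7
Event 3 (Zoe -> Yara, 5): Zoe: 7 -> 2, Yara: 1 -> 6. State: Wendy=3, Yara=6, Zoe=2
Event 4 (Wendy -1): Wendy: 3 -> 2. State: Wendy=2, Yara=6, Zoe=2
Event 5 (Yara -2): Yara: 6 -> 4. State: Wendy=2, Yara=4, Zoe=2
Event 6 (Wendy +3): Wendy: 2 -> 5. State: Wendy=5, Yara=4, Zoe=2
Event 7 (Yara +1): Yara: 4 -> 5. State: Wendy=5, Yara=5, Zoe=2

Zoe's final count: 2

Answer: 2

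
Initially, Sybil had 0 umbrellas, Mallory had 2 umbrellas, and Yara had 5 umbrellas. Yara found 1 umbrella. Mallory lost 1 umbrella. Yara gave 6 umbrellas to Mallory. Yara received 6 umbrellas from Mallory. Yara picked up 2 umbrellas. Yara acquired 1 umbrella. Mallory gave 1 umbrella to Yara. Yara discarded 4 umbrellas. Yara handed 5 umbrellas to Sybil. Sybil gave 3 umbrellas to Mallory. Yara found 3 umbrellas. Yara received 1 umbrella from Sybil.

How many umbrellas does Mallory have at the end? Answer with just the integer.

Answer: 3

Derivation:
Tracking counts step by step:
Start: Sybil=0, Mallory=2, Yara=5
Event 1 (Yara +1): Yara: 5 -> 6. State: Sybil=0, Mallory=2, Yara=6
Event 2 (Mallory -1): Mallory: 2 -> 1. State: Sybil=0, Mallory=1, Yara=6
Event 3 (Yara -> Mallory, 6): Yara: 6 -> 0, Mallory: 1 -> 7. State: Sybil=0, Mallory=7, Yara=0
Event 4 (Mallory -> Yara, 6): Mallory: 7 -> 1, Yara: 0 -> 6. State: Sybil=0, Mallory=1, Yara=6
Event 5 (Yara +2): Yara: 6 -> 8. State: Sybil=0, Mallory=1, Yara=8
Event 6 (Yara +1): Yara: 8 -> 9. State: Sybil=0, Mallory=1, Yara=9
Event 7 (Mallory -> Yara, 1): Mallory: 1 -> 0, Yara: 9 -> 10. State: Sybil=0, Mallory=0, Yara=10
Event 8 (Yara -4): Yara: 10 -> 6. State: Sybil=0, Mallory=0, Yara=6
Event 9 (Yara -> Sybil, 5): Yara: 6 -> 1, Sybil: 0 -> 5. State: Sybil=5, Mallory=0, Yara=1
Event 10 (Sybil -> Mallory, 3): Sybil: 5 -> 2, Mallory: 0 -> 3. State: Sybil=2, Mallory=3, Yara=1
Event 11 (Yara +3): Yara: 1 -> 4. State: Sybil=2, Mallory=3, Yara=4
Event 12 (Sybil -> Yara, 1): Sybil: 2 -> 1, Yara: 4 -> 5. State: Sybil=1, Mallory=3, Yara=5

Mallory's final count: 3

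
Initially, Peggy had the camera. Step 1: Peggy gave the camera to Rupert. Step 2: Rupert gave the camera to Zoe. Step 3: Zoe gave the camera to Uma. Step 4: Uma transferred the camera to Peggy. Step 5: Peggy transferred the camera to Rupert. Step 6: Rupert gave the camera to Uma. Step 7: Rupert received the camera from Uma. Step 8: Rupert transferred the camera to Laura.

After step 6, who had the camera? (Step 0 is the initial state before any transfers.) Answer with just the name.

Tracking the camera holder through step 6:
After step 0 (start): Peggy
After step 1: Rupert
After step 2: Zoe
After step 3: Uma
After step 4: Peggy
After step 5: Rupert
After step 6: Uma

At step 6, the holder is Uma.

Answer: Uma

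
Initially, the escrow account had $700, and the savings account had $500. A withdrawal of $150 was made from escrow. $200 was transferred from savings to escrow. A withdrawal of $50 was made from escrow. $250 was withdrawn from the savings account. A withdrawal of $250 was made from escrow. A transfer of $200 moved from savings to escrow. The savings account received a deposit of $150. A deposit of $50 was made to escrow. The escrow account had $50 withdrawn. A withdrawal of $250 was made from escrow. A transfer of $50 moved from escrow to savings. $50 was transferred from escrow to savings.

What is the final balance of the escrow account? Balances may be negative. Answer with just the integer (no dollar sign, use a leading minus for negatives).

Tracking account balances step by step:
Start: escrow=700, savings=500
Event 1 (withdraw 150 from escrow): escrow: 700 - 150 = 550. Balances: escrow=550, savings=500
Event 2 (transfer 200 savings -> escrow): savings: 500 - 200 = 300, escrow: 550 + 200 = 750. Balances: escrow=750, savings=300
Event 3 (withdraw 50 from escrow): escrow: 750 - 50 = 700. Balances: escrow=700, savings=300
Event 4 (withdraw 250 from savings): savings: 300 - 250 = 50. Balances: escrow=700, savings=50
Event 5 (withdraw 250 from escrow): escrow: 700 - 250 = 450. Balances: escrow=450, savings=50
Event 6 (transfer 200 savings -> escrow): savings: 50 - 200 = -150, escrow: 450 + 200 = 650. Balances: escrow=650, savings=-150
Event 7 (deposit 150 to savings): savings: -150 + 150 = 0. Balances: escrow=650, savings=0
Event 8 (deposit 50 to escrow): escrow: 650 + 50 = 700. Balances: escrow=700, savings=0
Event 9 (withdraw 50 from escrow): escrow: 700 - 50 = 650. Balances: escrow=650, savings=0
Event 10 (withdraw 250 from escrow): escrow: 650 - 250 = 400. Balances: escrow=400, savings=0
Event 11 (transfer 50 escrow -> savings): escrow: 400 - 50 = 350, savings: 0 + 50 = 50. Balances: escrow=350, savings=50
Event 12 (transfer 50 escrow -> savings): escrow: 350 - 50 = 300, savings: 50 + 50 = 100. Balances: escrow=300, savings=100

Final balance of escrow: 300

Answer: 300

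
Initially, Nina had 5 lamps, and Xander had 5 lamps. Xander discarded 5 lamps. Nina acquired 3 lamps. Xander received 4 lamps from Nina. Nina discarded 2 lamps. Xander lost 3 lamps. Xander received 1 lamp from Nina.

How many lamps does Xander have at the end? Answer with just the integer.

Tracking counts step by step:
Start: Nina=5, Xander=5
Event 1 (Xander -5): Xander: 5 -> 0. State: Nina=5, Xander=0
Event 2 (Nina +3): Nina: 5 -> 8. State: Nina=8, Xander=0
Event 3 (Nina -> Xander, 4): Nina: 8 -> 4, Xander: 0 -> 4. State: Nina=4, Xander=4
Event 4 (Nina -2): Nina: 4 -> 2. State: Nina=2, Xander=4
Event 5 (Xander -3): Xander: 4 -> 1. State: Nina=2, Xander=1
Event 6 (Nina -> Xander, 1): Nina: 2 -> 1, Xander: 1 -> 2. State: Nina=1, Xander=2

Xander's final count: 2

Answer: 2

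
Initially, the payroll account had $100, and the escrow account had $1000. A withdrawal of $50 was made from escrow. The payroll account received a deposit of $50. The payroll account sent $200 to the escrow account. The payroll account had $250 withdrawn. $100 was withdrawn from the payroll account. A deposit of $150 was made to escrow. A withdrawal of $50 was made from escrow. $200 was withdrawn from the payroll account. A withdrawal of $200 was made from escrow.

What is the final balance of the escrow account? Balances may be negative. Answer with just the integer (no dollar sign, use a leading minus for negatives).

Answer: 1050

Derivation:
Tracking account balances step by step:
Start: payroll=100, escrow=1000
Event 1 (withdraw 50 from escrow): escrow: 1000 - 50 = 950. Balances: payroll=100, escrow=950
Event 2 (deposit 50 to payroll): payroll: 100 + 50 = 150. Balances: payroll=150, escrow=950
Event 3 (transfer 200 payroll -> escrow): payroll: 150 - 200 = -50, escrow: 950 + 200 = 1150. Balances: payroll=-50, escrow=1150
Event 4 (withdraw 250 from payroll): payroll: -50 - 250 = -300. Balances: payroll=-300, escrow=1150
Event 5 (withdraw 100 from payroll): payroll: -300 - 100 = -400. Balances: payroll=-400, escrow=1150
Event 6 (deposit 150 to escrow): escrow: 1150 + 150 = 1300. Balances: payroll=-400, escrow=1300
Event 7 (withdraw 50 from escrow): escrow: 1300 - 50 = 1250. Balances: payroll=-400, escrow=1250
Event 8 (withdraw 200 from payroll): payroll: -400 - 200 = -600. Balances: payroll=-600, escrow=1250
Event 9 (withdraw 200 from escrow): escrow: 1250 - 200 = 1050. Balances: payroll=-600, escrow=1050

Final balance of escrow: 1050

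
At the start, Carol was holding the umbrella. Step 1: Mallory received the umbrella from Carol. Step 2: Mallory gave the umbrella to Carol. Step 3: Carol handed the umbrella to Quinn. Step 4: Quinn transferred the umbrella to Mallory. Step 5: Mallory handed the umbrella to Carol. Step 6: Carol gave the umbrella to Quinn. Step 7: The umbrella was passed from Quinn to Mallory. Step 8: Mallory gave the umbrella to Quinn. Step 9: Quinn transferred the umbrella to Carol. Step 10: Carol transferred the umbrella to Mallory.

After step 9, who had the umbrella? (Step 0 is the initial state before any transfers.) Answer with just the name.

Answer: Carol

Derivation:
Tracking the umbrella holder through step 9:
After step 0 (start): Carol
After step 1: Mallory
After step 2: Carol
After step 3: Quinn
After step 4: Mallory
After step 5: Carol
After step 6: Quinn
After step 7: Mallory
After step 8: Quinn
After step 9: Carol

At step 9, the holder is Carol.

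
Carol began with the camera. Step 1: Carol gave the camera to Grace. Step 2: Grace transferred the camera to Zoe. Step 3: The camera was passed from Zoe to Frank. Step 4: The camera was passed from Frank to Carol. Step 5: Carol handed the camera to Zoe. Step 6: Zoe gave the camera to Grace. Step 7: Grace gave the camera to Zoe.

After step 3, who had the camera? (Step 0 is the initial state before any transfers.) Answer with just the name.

Tracking the camera holder through step 3:
After step 0 (start): Carol
After step 1: Grace
After step 2: Zoe
After step 3: Frank

At step 3, the holder is Frank.

Answer: Frank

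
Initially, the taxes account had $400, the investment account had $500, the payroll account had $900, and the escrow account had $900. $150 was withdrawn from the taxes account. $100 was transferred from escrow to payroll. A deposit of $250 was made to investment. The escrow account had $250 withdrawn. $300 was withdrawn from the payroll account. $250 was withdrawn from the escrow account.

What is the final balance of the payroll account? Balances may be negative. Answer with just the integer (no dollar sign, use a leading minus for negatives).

Answer: 700

Derivation:
Tracking account balances step by step:
Start: taxes=400, investment=500, payroll=900, escrow=900
Event 1 (withdraw 150 from taxes): taxes: 400 - 150 = 250. Balances: taxes=250, investment=500, payroll=900, escrow=900
Event 2 (transfer 100 escrow -> payroll): escrow: 900 - 100 = 800, payroll: 900 + 100 = 1000. Balances: taxes=250, investment=500, payroll=1000, escrow=800
Event 3 (deposit 250 to investment): investment: 500 + 250 = 750. Balances: taxes=250, investment=750, payroll=1000, escrow=800
Event 4 (withdraw 250 from escrow): escrow: 800 - 250 = 550. Balances: taxes=250, investment=750, payroll=1000, escrow=550
Event 5 (withdraw 300 from payroll): payroll: 1000 - 300 = 700. Balances: taxes=250, investment=750, payroll=700, escrow=550
Event 6 (withdraw 250 from escrow): escrow: 550 - 250 = 300. Balances: taxes=250, investment=750, payroll=700, escrow=300

Final balance of payroll: 700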